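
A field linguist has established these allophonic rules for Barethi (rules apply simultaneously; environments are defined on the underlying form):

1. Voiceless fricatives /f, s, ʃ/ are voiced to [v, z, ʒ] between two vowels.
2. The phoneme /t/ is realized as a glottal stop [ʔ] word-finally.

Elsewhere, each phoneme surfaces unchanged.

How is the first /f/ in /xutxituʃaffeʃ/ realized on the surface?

[f]

/f/ (between /a/ and /f/): rule 1 targets it, but not between two vowels → unchanged [f].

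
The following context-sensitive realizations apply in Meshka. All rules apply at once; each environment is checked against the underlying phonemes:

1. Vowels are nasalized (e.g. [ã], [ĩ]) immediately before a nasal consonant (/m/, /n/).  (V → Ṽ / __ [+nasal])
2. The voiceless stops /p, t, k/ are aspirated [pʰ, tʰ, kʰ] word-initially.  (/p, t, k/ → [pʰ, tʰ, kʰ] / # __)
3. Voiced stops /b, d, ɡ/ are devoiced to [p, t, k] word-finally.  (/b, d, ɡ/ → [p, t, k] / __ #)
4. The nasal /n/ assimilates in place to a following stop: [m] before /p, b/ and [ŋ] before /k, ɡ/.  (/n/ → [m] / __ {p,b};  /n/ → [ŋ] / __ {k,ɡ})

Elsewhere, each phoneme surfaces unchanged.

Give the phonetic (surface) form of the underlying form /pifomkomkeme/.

/p/ (word-initial): word-initially, so rule 2 applies → [pʰ].
/i/ (between /p/ and /f/) is in the target of rule 1 but the environment (before a nasal consonant) is not met → [i].
Rule 1 applies to /o/ (between /f/ and /m/: before a nasal consonant) → [õ].
/k/ (between /m/ and /o/) fails the environment for rule 2, so it stays [k].
/o/ (between /k/ and /m/): before a nasal consonant, so rule 1 applies → [õ].
/k/ — between /m/ and /e/; rule 2 does not apply here → [k].
/e/ meets the environment for rule 1 (before a nasal consonant) → [ẽ].
/e/ (word-final) is in the target of rule 1 but the environment (before a nasal consonant) is not met → [e].

[pʰifõmkõmkẽme]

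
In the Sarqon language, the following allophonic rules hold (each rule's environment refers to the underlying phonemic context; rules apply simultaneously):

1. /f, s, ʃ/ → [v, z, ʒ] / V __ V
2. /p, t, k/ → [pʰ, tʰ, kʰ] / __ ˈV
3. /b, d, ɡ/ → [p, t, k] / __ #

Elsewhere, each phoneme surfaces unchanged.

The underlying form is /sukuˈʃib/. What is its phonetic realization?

/s/ — word-initial; rule 1 does not apply here → [s].
/k/ (between /u/ and /u/) is in the target of rule 2 but the environment (immediately before a stressed vowel) is not met → [k].
/ʃ/ (between /u/ and /i/) occurs between two vowels → [ʒ] by rule 1.
/b/ — word-final, word-finally — surfaces as [p] (rule 3).

[sukuˈʒip]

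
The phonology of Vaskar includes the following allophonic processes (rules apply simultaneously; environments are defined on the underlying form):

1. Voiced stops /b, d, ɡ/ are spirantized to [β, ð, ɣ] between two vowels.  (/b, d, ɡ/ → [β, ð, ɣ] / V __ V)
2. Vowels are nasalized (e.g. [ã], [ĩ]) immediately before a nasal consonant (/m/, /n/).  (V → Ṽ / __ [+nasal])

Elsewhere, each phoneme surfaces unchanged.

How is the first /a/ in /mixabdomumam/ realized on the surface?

/a/ (between /x/ and /b/): rule 2 targets it, but not before a nasal consonant → unchanged [a].

[a]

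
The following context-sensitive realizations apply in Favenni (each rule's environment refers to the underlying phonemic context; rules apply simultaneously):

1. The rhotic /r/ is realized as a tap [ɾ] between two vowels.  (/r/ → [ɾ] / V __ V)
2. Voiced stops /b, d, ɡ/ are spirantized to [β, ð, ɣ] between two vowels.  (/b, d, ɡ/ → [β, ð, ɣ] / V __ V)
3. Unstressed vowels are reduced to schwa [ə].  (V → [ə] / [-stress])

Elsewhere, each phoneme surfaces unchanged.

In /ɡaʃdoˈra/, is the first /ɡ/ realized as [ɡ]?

/ɡ/ (word-initial) fails the environment for rule 2, so it stays [ɡ].
The actual realization is [ɡ], which matches [ɡ].

Yes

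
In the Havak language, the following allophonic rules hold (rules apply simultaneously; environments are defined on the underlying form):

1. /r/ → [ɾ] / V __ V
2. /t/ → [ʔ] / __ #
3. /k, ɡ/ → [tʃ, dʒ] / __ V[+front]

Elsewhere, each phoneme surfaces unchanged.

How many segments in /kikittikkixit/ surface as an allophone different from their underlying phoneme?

4

Segments that undergo a rule: /k/ → [tʃ] (rule 3); /k/ → [tʃ] (rule 3); /k/ → [tʃ] (rule 3); /t/ → [ʔ] (rule 2).
All other segments surface unchanged.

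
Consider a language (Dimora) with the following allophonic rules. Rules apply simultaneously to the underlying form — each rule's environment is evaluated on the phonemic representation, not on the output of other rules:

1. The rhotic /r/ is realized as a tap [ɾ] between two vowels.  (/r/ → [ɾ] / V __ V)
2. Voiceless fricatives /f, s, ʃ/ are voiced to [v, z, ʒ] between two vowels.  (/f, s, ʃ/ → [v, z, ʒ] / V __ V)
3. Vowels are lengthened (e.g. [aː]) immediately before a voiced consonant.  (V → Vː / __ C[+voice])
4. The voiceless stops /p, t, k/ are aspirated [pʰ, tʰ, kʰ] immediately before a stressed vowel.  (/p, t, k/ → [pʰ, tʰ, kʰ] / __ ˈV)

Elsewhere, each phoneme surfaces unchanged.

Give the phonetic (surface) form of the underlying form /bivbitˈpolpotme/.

/b/ stays [b].
/i/ (between /b/ and /v/): before a voiced consonant, so rule 3 applies → [iː].
/v/ (between /i/ and /b/) is unaffected → [v].
/b/ (between /v/ and /i/) is unaffected → [b].
/i/ — between /b/ and /t/; rule 3 does not apply here → [i].
/t/ (between /i/ and /p/) fails the environment for rule 4, so it stays [t].
/p/ meets the environment for rule 4 (immediately before a stressed vowel) → [pʰ].
/o/ (between /p/ and /l/): before a voiced consonant, so rule 3 applies → [oː].
/l/ stays [l].
/p/ — between /l/ and /o/; rule 4 does not apply here → [p].
/o/ (between /p/ and /t/) fails the environment for rule 3, so it stays [o].
/t/ (between /o/ and /m/) is in the target of rule 4 but the environment (immediately before a stressed vowel) is not met → [t].
/m/ — not in any rule's target class → [m].
/e/ (word-final) is in the target of rule 3 but the environment (before a voiced consonant) is not met → [e].

[biːvbitˈpʰoːlpotme]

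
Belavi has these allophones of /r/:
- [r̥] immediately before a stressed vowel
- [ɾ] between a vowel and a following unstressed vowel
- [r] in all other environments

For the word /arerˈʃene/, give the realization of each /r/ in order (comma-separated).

Occurrence 1 (position 2): between a vowel and a following unstressed vowel → [ɾ].
Occurrence 2 (position 4): no conditioning environment matches → elsewhere allophone [r].

[ɾ], [r]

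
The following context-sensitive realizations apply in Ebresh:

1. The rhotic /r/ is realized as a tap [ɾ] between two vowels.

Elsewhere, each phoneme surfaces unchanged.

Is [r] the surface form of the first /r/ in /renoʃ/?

Yes

/r/ (word-initial) fails the environment for rule 1, so it stays [r].
The actual realization is [r], which matches [r].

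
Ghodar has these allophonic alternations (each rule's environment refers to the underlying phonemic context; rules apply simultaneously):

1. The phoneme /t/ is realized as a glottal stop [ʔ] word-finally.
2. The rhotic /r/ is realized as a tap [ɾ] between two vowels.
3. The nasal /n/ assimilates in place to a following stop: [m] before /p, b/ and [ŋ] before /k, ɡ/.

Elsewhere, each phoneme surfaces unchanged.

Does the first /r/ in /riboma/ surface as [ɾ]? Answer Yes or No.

No

/r/ (word-initial) fails the environment for rule 2, so it stays [r].
The actual realization is [r], not [ɾ].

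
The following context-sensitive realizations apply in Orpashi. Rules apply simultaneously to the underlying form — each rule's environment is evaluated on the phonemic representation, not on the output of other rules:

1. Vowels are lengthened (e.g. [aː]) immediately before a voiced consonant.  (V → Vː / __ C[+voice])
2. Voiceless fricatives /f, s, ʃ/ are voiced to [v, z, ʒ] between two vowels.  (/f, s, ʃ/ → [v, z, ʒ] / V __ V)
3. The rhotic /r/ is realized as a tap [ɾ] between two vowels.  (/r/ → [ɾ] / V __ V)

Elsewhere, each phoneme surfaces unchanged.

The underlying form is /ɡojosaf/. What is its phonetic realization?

[ɡoːjozaf]

/ɡ/ (word-initial) is unaffected → [ɡ].
/o/ (between /ɡ/ and /j/) occurs before a voiced consonant → [oː] by rule 1.
/j/ — not in any rule's target class → [j].
/o/ — between /j/ and /s/; rule 1 does not apply here → [o].
/s/ meets the environment for rule 2 (between two vowels) → [z].
/a/ (between /s/ and /f/) is in the target of rule 1 but the environment (before a voiced consonant) is not met → [a].
/f/ — word-final; rule 2 does not apply here → [f].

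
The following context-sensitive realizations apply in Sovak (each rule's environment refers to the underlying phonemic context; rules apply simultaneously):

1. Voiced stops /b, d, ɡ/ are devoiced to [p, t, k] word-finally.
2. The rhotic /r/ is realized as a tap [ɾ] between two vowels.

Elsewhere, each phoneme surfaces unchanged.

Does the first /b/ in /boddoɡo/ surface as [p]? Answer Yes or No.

No

/b/ (word-initial) fails the environment for rule 1, so it stays [b].
The actual realization is [b], not [p].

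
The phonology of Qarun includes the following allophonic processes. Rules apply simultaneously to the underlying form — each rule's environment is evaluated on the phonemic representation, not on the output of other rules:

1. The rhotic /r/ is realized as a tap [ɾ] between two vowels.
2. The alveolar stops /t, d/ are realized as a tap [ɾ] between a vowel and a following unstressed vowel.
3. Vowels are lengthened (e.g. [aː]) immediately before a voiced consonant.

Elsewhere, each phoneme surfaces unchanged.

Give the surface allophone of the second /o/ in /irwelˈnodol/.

[oː]

/o/ — between /d/ and /l/, before a voiced consonant — surfaces as [oː] (rule 3).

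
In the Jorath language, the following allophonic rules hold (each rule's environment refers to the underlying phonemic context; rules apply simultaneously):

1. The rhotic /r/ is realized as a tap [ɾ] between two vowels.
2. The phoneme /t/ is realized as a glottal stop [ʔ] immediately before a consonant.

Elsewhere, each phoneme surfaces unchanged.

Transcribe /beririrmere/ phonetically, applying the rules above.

[beɾiɾirmeɾe]

/b/ (word-initial): no rule targets it → [b].
/e/ — not in any rule's target class → [e].
/r/ meets the environment for rule 1 (between two vowels) → [ɾ].
/i/ (between /r/ and /r/): no rule targets it → [i].
/r/ (between /i/ and /i/) occurs between two vowels → [ɾ] by rule 1.
/i/ (between /r/ and /r/) is unaffected → [i].
/r/ (between /i/ and /m/): rule 1 targets it, but not between two vowels → unchanged [r].
/m/ (between /r/ and /e/) is unaffected → [m].
/e/ — not in any rule's target class → [e].
Rule 1 applies to /r/ (between /e/ and /e/: between two vowels) → [ɾ].
/e/ (word-final): no rule targets it → [e].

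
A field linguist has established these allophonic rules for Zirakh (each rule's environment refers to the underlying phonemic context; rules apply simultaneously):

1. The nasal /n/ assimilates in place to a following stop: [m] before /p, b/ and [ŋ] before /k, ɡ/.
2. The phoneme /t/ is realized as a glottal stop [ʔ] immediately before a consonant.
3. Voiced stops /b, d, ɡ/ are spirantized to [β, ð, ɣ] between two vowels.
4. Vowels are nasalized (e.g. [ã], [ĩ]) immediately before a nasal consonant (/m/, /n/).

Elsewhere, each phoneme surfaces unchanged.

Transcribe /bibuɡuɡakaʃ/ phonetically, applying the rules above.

/b/ (word-initial) fails the environment for rule 3, so it stays [b].
/i/ (between /b/ and /b/): rule 4 targets it, but not before a nasal consonant → unchanged [i].
/b/ (between /i/ and /u/) occurs between two vowels → [β] by rule 3.
/u/ — between /b/ and /ɡ/; rule 4 does not apply here → [u].
/ɡ/ (between /u/ and /u/): between two vowels, so rule 3 applies → [ɣ].
/u/ (between /ɡ/ and /ɡ/) is in the target of rule 4 but the environment (before a nasal consonant) is not met → [u].
/ɡ/ (between /u/ and /a/): between two vowels, so rule 3 applies → [ɣ].
/a/ (between /ɡ/ and /k/): rule 4 targets it, but not before a nasal consonant → unchanged [a].
/k/ — not in any rule's target class → [k].
/a/ (between /k/ and /ʃ/) is in the target of rule 4 but the environment (before a nasal consonant) is not met → [a].
/ʃ/ — not in any rule's target class → [ʃ].

[biβuɣuɣakaʃ]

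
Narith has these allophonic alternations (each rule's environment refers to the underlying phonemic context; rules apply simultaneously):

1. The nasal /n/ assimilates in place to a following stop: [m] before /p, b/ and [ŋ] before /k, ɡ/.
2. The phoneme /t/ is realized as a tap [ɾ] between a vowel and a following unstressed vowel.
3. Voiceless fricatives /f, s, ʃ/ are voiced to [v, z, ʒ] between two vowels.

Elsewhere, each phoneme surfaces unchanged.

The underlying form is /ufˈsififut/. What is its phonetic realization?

/u/ (word-initial) is unaffected → [u].
/f/ — between /u/ and /s/; rule 3 does not apply here → [f].
/s/ (between /f/ and /i/): rule 3 targets it, but not between two vowels → unchanged [s].
/i/ (between /s/ and /f/) is unaffected → [i].
/f/ (between /i/ and /i/) occurs between two vowels → [v] by rule 3.
/i/ (between /f/ and /f/) is unaffected → [i].
/f/ (between /i/ and /u/) occurs between two vowels → [v] by rule 3.
/u/ (between /f/ and /t/) is unaffected → [u].
/t/ (word-final): rule 2 targets it, but not between a vowel and a following unstressed vowel → unchanged [t].

[ufˈsivivut]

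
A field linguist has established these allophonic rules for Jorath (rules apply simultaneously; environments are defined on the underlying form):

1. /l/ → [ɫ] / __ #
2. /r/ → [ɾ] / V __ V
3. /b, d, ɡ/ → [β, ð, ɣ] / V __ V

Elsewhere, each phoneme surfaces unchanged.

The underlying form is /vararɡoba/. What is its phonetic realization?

[vaɾarɡoβa]

/v/ — not in any rule's target class → [v].
/a/ — not in any rule's target class → [a].
/r/ (between /a/ and /a/): between two vowels, so rule 2 applies → [ɾ].
/a/ stays [a].
/r/ (between /a/ and /ɡ/): rule 2 targets it, but not between two vowels → unchanged [r].
/ɡ/ (between /r/ and /o/) fails the environment for rule 3, so it stays [ɡ].
/o/ — not in any rule's target class → [o].
/b/ (between /o/ and /a/) occurs between two vowels → [β] by rule 3.
/a/ (word-final) is unaffected → [a].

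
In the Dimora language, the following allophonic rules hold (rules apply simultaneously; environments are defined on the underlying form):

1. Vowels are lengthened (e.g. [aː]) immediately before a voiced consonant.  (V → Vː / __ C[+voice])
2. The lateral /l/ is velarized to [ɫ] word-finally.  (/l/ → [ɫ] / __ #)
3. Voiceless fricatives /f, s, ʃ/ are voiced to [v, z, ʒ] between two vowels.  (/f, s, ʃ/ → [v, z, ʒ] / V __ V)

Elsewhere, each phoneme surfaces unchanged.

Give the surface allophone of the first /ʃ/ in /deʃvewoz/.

/ʃ/ — between /e/ and /v/; rule 3 does not apply here → [ʃ].

[ʃ]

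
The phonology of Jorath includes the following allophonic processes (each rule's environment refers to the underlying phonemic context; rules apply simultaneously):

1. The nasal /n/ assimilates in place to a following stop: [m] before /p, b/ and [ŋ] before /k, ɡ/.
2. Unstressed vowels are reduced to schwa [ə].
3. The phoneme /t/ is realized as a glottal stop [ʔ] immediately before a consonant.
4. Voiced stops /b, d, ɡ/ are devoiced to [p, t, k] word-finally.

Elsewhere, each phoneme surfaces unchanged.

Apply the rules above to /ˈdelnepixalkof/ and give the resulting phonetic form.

/d/ — word-initial; rule 4 does not apply here → [d].
/e/ — between /d/ and /l/; rule 2 does not apply here → [e].
/n/ (between /l/ and /e/) is in the target of rule 1 but the environment (before a labial or velar stop) is not met → [n].
Rule 2 applies to /e/ (between /n/ and /p/: in an unstressed syllable) → [ə].
/i/ (between /p/ and /x/) occurs in an unstressed syllable → [ə] by rule 2.
/a/ (between /x/ and /l/) occurs in an unstressed syllable → [ə] by rule 2.
/o/ meets the environment for rule 2 (in an unstressed syllable) → [ə].

[ˈdelnəpəxəlkəf]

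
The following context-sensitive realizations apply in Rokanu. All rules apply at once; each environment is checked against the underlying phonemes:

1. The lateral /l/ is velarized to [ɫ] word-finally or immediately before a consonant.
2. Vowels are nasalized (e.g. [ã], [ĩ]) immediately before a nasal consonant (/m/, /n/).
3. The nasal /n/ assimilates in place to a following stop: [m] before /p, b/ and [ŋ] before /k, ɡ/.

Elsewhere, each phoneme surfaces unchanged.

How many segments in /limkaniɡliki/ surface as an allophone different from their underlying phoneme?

2

Segments that undergo a rule: /i/ → [ĩ] (rule 2); /a/ → [ã] (rule 2).
All other segments surface unchanged.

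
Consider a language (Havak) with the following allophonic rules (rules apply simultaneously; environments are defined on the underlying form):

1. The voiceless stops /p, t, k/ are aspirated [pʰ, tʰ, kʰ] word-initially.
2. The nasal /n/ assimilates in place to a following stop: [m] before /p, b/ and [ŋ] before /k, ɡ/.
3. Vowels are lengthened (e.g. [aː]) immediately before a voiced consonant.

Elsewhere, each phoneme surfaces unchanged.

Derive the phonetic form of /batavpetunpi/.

/a/ (between /b/ and /t/) fails the environment for rule 3, so it stays [a].
/t/ (between /a/ and /a/): rule 1 targets it, but not word-initially → unchanged [t].
/a/ (between /t/ and /v/) occurs before a voiced consonant → [aː] by rule 3.
/p/ — between /v/ and /e/; rule 1 does not apply here → [p].
/e/ (between /p/ and /t/) fails the environment for rule 3, so it stays [e].
/t/ (between /e/ and /u/): rule 1 targets it, but not word-initially → unchanged [t].
/u/ — between /t/ and /n/, before a voiced consonant — surfaces as [uː] (rule 3).
/n/ — between /u/ and /p/, before a labial or velar stop — surfaces as [m] (rule 2).
/p/ (between /n/ and /i/) fails the environment for rule 1, so it stays [p].
/i/ (word-final) is in the target of rule 3 but the environment (before a voiced consonant) is not met → [i].

[bataːvpetuːmpi]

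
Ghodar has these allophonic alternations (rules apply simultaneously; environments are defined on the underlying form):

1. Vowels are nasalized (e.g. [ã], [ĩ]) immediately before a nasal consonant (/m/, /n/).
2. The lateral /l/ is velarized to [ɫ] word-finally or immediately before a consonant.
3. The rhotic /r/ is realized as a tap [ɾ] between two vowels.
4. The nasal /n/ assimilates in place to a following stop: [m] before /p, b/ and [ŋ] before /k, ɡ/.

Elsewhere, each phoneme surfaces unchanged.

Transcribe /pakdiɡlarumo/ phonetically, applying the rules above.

/p/ (word-initial) is unaffected → [p].
/a/ (between /p/ and /k/): rule 1 targets it, but not before a nasal consonant → unchanged [a].
/k/ stays [k].
/d/ (between /k/ and /i/) is unaffected → [d].
/i/ (between /d/ and /ɡ/) is in the target of rule 1 but the environment (before a nasal consonant) is not met → [i].
/ɡ/ stays [ɡ].
/l/ — between /ɡ/ and /a/; rule 2 does not apply here → [l].
/a/ (between /l/ and /r/): rule 1 targets it, but not before a nasal consonant → unchanged [a].
/r/ (between /a/ and /u/): between two vowels, so rule 3 applies → [ɾ].
Rule 1 applies to /u/ (between /r/ and /m/: before a nasal consonant) → [ũ].
/m/ (between /u/ and /o/) is unaffected → [m].
/o/ — word-final; rule 1 does not apply here → [o].

[pakdiɡlaɾũmo]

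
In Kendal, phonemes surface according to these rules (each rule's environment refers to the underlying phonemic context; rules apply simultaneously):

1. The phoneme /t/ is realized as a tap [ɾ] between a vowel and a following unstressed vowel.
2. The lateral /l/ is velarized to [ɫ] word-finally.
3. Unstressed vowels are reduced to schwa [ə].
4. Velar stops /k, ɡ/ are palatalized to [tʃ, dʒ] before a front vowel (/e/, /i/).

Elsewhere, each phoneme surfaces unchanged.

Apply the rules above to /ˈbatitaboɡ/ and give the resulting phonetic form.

[ˈbaɾəɾəbəɡ]

/b/ (word-initial): no rule targets it → [b].
/a/ (between /b/ and /t/) is in the target of rule 3 but the environment (in an unstressed syllable) is not met → [a].
Rule 1 applies to /t/ (between /a/ and /i/: between a vowel and a following unstressed vowel) → [ɾ].
Rule 3 applies to /i/ (between /t/ and /t/: in an unstressed syllable) → [ə].
Rule 1 applies to /t/ (between /i/ and /a/: between a vowel and a following unstressed vowel) → [ɾ].
/a/ (between /t/ and /b/) occurs in an unstressed syllable → [ə] by rule 3.
/b/ (between /a/ and /o/): no rule targets it → [b].
/o/ (between /b/ and /ɡ/) occurs in an unstressed syllable → [ə] by rule 3.
/ɡ/ — word-final; rule 4 does not apply here → [ɡ].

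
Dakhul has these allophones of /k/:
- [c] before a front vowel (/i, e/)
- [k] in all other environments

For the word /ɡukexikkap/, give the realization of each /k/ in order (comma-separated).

[c], [k], [k]

Occurrence 1 (position 3): before a front vowel → [c].
Occurrence 2 (position 7): no conditioning environment matches → elsewhere allophone [k].
Occurrence 3 (position 8): no conditioning environment matches → elsewhere allophone [k].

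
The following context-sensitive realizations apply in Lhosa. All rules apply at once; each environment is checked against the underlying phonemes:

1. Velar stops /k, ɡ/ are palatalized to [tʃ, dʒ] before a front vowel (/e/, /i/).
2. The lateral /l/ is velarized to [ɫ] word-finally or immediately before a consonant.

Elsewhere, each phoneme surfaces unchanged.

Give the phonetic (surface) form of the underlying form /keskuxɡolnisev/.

/k/ meets the environment for rule 1 (before a front vowel) → [tʃ].
/e/ (between /k/ and /s/): no rule targets it → [e].
/s/ stays [s].
/k/ — between /s/ and /u/; rule 1 does not apply here → [k].
/u/ (between /k/ and /x/) is unaffected → [u].
/x/ stays [x].
/ɡ/ (between /x/ and /o/): rule 1 targets it, but not before a front vowel → unchanged [ɡ].
/o/ stays [o].
/l/ (between /o/ and /n/): word-finally or immediately before a consonant, so rule 2 applies → [ɫ].
/n/ (between /l/ and /i/) is unaffected → [n].
/i/ — not in any rule's target class → [i].
/s/ — not in any rule's target class → [s].
/e/ — not in any rule's target class → [e].
/v/ stays [v].

[tʃeskuxɡoɫnisev]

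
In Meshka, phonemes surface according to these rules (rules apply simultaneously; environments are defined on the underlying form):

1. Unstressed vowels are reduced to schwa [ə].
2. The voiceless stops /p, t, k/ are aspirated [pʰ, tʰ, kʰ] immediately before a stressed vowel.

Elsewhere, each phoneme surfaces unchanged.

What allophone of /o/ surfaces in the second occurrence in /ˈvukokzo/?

/o/ meets the environment for rule 1 (in an unstressed syllable) → [ə].

[ə]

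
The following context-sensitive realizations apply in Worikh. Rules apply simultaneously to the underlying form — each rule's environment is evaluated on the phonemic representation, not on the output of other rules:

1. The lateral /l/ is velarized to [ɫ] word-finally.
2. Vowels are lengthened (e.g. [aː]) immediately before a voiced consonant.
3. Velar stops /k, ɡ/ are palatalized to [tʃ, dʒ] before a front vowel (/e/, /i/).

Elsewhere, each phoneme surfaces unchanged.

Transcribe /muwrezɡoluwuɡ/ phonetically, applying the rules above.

/m/ (word-initial): no rule targets it → [m].
/u/ meets the environment for rule 2 (before a voiced consonant) → [uː].
/w/ (between /u/ and /r/): no rule targets it → [w].
/r/ (between /w/ and /e/) is unaffected → [r].
/e/ — between /r/ and /z/, before a voiced consonant — surfaces as [eː] (rule 2).
/z/ — not in any rule's target class → [z].
/ɡ/ (between /z/ and /o/) is in the target of rule 3 but the environment (before a front vowel) is not met → [ɡ].
Rule 2 applies to /o/ (between /ɡ/ and /l/: before a voiced consonant) → [oː].
/l/ (between /o/ and /u/) fails the environment for rule 1, so it stays [l].
/u/ — between /l/ and /w/, before a voiced consonant — surfaces as [uː] (rule 2).
/w/ — not in any rule's target class → [w].
/u/ (between /w/ and /ɡ/): before a voiced consonant, so rule 2 applies → [uː].
/ɡ/ (word-final) fails the environment for rule 3, so it stays [ɡ].

[muːwreːzɡoːluːwuːɡ]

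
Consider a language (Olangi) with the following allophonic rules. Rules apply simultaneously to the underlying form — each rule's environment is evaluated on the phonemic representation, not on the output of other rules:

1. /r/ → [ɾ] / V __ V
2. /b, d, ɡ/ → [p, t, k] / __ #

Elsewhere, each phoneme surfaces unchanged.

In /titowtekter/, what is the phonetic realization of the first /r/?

/r/ (word-final) fails the environment for rule 1, so it stays [r].

[r]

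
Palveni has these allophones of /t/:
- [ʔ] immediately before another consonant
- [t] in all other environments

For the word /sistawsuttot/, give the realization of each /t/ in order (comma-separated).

[t], [ʔ], [t], [t]

Occurrence 1 (position 4): no conditioning environment matches → elsewhere allophone [t].
Occurrence 2 (position 9): immediately before another consonant → [ʔ].
Occurrence 3 (position 10): no conditioning environment matches → elsewhere allophone [t].
Occurrence 4 (position 12): no conditioning environment matches → elsewhere allophone [t].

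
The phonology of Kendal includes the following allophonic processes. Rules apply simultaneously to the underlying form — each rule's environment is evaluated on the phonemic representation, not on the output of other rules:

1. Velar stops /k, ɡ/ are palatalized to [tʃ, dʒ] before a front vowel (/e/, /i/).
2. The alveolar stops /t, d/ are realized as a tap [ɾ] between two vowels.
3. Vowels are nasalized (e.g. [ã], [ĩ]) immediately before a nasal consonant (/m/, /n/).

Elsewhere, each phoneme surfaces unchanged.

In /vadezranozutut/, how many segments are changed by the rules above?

Segments that undergo a rule: /d/ → [ɾ] (rule 2); /a/ → [ã] (rule 3); /t/ → [ɾ] (rule 2).
All other segments surface unchanged.

3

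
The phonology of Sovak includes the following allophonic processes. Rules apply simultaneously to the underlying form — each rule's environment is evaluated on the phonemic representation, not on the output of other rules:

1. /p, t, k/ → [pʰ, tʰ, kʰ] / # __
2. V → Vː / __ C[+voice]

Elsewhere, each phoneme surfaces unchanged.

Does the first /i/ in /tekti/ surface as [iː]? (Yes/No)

/i/ (word-final) fails the environment for rule 2, so it stays [i].
The actual realization is [i], not [iː].

No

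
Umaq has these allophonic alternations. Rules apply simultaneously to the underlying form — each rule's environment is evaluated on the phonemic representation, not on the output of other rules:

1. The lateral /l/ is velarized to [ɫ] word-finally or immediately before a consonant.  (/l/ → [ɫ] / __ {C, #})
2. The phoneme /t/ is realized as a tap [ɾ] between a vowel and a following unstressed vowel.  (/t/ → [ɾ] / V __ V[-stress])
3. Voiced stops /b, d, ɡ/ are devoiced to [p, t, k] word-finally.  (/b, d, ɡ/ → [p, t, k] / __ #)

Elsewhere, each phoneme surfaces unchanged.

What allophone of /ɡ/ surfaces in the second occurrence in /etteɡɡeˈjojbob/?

/ɡ/ (between /ɡ/ and /e/) is in the target of rule 3 but the environment (word-finally) is not met → [ɡ].

[ɡ]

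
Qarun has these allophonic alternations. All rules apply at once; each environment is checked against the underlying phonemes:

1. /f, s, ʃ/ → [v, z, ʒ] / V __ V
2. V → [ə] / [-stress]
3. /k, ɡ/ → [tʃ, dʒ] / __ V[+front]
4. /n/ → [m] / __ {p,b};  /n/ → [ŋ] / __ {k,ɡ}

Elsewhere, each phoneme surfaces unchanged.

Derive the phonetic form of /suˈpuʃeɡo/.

/s/ (word-initial) fails the environment for rule 1, so it stays [s].
/u/ (between /s/ and /p/) occurs in an unstressed syllable → [ə] by rule 2.
/p/ stays [p].
/u/ — between /p/ and /ʃ/; rule 2 does not apply here → [u].
/ʃ/ (between /u/ and /e/) occurs between two vowels → [ʒ] by rule 1.
/e/ meets the environment for rule 2 (in an unstressed syllable) → [ə].
/ɡ/ — between /e/ and /o/; rule 3 does not apply here → [ɡ].
/o/ meets the environment for rule 2 (in an unstressed syllable) → [ə].

[səˈpuʒəɡə]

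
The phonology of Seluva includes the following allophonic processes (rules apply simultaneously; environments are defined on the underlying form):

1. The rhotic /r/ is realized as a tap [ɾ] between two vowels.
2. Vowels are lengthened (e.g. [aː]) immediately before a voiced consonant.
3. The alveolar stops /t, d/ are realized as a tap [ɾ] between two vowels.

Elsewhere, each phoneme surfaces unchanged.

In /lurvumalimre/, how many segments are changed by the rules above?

Segments that undergo a rule: /u/ → [uː] (rule 2); /u/ → [uː] (rule 2); /a/ → [aː] (rule 2); /i/ → [iː] (rule 2).
All other segments surface unchanged.

4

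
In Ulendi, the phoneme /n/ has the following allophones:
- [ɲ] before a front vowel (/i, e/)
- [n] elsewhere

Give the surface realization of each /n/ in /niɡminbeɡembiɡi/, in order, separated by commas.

Occurrence 1 (position 1): before a front vowel (/i, e/) → [ɲ].
Occurrence 2 (position 6): no conditioning environment matches → elsewhere allophone [n].

[ɲ], [n]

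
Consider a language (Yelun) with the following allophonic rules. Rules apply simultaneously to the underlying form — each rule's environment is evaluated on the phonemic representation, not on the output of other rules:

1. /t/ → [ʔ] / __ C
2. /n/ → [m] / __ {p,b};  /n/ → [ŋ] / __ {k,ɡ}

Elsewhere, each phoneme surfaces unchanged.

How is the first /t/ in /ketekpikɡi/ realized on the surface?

/t/ (between /e/ and /e/) is in the target of rule 1 but the environment (immediately before a consonant) is not met → [t].

[t]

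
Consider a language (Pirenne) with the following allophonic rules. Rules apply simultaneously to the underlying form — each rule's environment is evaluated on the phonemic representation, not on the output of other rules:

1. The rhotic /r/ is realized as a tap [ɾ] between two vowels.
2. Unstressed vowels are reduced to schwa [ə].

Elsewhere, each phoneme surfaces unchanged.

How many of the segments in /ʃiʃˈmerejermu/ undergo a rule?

Segments that undergo a rule: /i/ → [ə] (rule 2); /r/ → [ɾ] (rule 1); /e/ → [ə] (rule 2); /e/ → [ə] (rule 2); /u/ → [ə] (rule 2).
All other segments surface unchanged.

5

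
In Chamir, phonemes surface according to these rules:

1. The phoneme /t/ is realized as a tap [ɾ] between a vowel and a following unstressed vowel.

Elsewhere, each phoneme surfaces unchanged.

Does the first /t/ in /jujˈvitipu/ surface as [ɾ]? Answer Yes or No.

Rule 1 applies to /t/ (between /i/ and /i/: between a vowel and a following unstressed vowel) → [ɾ].
The actual realization is [ɾ], which matches [ɾ].

Yes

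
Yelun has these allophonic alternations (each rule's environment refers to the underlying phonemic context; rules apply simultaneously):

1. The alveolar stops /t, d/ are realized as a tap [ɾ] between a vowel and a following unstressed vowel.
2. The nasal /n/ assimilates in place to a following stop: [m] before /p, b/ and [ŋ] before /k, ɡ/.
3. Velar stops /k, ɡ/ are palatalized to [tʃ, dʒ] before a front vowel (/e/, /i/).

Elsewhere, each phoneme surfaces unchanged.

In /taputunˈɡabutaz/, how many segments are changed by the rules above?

3

Segments that undergo a rule: /t/ → [ɾ] (rule 1); /n/ → [ŋ] (rule 2); /t/ → [ɾ] (rule 1).
All other segments surface unchanged.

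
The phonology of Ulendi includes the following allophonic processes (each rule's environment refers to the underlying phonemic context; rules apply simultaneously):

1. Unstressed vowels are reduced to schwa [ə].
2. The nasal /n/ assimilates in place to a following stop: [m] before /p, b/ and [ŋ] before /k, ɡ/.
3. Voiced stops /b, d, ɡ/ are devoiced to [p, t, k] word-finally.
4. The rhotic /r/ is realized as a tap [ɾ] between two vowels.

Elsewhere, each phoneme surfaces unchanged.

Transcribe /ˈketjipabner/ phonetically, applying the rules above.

[ˈketjəpəbnər]

/k/ (word-initial): no rule targets it → [k].
/e/ (between /k/ and /t/): rule 1 targets it, but not in an unstressed syllable → unchanged [e].
/t/ (between /e/ and /j/): no rule targets it → [t].
/j/ stays [j].
/i/ — between /j/ and /p/, in an unstressed syllable — surfaces as [ə] (rule 1).
/p/ (between /i/ and /a/): no rule targets it → [p].
/a/ (between /p/ and /b/): in an unstressed syllable, so rule 1 applies → [ə].
/b/ (between /a/ and /n/) is in the target of rule 3 but the environment (word-finally) is not met → [b].
/n/ (between /b/ and /e/) is in the target of rule 2 but the environment (before a labial or velar stop) is not met → [n].
/e/ (between /n/ and /r/) occurs in an unstressed syllable → [ə] by rule 1.
/r/ (word-final): rule 4 targets it, but not between two vowels → unchanged [r].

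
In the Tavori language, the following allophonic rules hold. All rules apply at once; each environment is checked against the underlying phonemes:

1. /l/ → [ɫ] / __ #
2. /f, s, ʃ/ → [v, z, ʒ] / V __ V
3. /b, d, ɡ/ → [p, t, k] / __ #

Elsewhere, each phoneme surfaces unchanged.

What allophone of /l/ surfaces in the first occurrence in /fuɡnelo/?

/l/ (between /e/ and /o/) is in the target of rule 1 but the environment (word-finally) is not met → [l].

[l]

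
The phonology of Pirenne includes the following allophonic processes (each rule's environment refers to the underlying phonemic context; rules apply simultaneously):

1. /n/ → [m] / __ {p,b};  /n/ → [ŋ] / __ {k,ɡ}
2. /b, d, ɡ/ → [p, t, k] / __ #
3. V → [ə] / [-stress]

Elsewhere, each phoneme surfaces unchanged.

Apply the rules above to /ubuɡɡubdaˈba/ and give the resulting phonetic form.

/u/ — word-initial, in an unstressed syllable — surfaces as [ə] (rule 3).
/b/ (between /u/ and /u/): rule 2 targets it, but not word-finally → unchanged [b].
/u/ meets the environment for rule 3 (in an unstressed syllable) → [ə].
/ɡ/ — between /u/ and /ɡ/; rule 2 does not apply here → [ɡ].
/ɡ/ — between /ɡ/ and /u/; rule 2 does not apply here → [ɡ].
/u/ meets the environment for rule 3 (in an unstressed syllable) → [ə].
/b/ (between /u/ and /d/) is in the target of rule 2 but the environment (word-finally) is not met → [b].
/d/ (between /b/ and /a/): rule 2 targets it, but not word-finally → unchanged [d].
/a/ (between /d/ and /b/) occurs in an unstressed syllable → [ə] by rule 3.
/b/ (between /a/ and /a/) fails the environment for rule 2, so it stays [b].
/a/ — word-final; rule 3 does not apply here → [a].

[əbəɡɡəbdəˈba]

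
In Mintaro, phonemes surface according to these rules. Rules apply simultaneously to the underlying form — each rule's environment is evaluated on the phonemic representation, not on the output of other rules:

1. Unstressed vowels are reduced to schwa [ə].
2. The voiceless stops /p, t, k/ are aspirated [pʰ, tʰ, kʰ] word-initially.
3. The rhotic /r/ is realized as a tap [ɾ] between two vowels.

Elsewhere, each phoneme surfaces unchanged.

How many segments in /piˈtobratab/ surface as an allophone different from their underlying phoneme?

4

Segments that undergo a rule: /p/ → [pʰ] (rule 2); /i/ → [ə] (rule 1); /a/ → [ə] (rule 1); /a/ → [ə] (rule 1).
All other segments surface unchanged.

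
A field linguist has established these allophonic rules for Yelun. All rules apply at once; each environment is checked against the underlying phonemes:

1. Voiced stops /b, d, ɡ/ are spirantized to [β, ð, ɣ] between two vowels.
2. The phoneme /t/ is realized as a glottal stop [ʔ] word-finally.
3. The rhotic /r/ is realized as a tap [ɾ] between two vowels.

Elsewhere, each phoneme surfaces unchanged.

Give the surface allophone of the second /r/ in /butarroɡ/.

[r]

/r/ (between /r/ and /o/) is in the target of rule 3 but the environment (between two vowels) is not met → [r].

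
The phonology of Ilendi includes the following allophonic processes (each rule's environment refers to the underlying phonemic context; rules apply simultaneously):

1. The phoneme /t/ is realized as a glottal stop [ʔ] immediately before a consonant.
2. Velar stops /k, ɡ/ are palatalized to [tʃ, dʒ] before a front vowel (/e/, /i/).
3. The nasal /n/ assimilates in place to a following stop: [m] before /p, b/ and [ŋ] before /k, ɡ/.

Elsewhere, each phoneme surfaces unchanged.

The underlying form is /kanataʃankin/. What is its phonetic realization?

/k/ (word-initial): rule 2 targets it, but not before a front vowel → unchanged [k].
/a/ (between /k/ and /n/): no rule targets it → [a].
/n/ (between /a/ and /a/) fails the environment for rule 3, so it stays [n].
/a/ (between /n/ and /t/) is unaffected → [a].
/t/ (between /a/ and /a/) is in the target of rule 1 but the environment (immediately before a consonant) is not met → [t].
/a/ (between /t/ and /ʃ/): no rule targets it → [a].
/ʃ/ (between /a/ and /a/): no rule targets it → [ʃ].
/a/ stays [a].
/n/ (between /a/ and /k/): before a labial or velar stop, so rule 3 applies → [ŋ].
/k/ meets the environment for rule 2 (before a front vowel) → [tʃ].
/i/ stays [i].
/n/ (word-final) fails the environment for rule 3, so it stays [n].

[kanataʃaŋtʃin]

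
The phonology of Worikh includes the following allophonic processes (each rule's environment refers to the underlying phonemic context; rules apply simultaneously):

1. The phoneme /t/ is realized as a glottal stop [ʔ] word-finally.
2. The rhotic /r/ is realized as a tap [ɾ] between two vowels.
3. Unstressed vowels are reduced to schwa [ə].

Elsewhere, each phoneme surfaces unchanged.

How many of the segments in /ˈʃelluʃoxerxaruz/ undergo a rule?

6

Segments that undergo a rule: /u/ → [ə] (rule 3); /o/ → [ə] (rule 3); /e/ → [ə] (rule 3); /a/ → [ə] (rule 3); /r/ → [ɾ] (rule 2); /u/ → [ə] (rule 3).
All other segments surface unchanged.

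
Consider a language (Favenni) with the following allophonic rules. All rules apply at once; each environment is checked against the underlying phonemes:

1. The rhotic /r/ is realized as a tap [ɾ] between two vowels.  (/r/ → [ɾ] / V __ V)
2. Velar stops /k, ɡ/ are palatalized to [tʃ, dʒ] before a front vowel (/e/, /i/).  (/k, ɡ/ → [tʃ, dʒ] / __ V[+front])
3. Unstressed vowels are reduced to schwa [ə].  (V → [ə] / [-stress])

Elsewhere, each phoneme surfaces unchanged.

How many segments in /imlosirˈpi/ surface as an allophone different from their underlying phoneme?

Segments that undergo a rule: /i/ → [ə] (rule 3); /o/ → [ə] (rule 3); /i/ → [ə] (rule 3).
All other segments surface unchanged.

3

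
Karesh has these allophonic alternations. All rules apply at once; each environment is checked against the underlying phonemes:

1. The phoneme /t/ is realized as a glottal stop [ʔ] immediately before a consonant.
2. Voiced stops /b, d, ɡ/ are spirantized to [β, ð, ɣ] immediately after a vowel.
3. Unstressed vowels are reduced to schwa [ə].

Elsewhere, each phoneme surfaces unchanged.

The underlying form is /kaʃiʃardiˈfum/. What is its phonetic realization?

/k/ (word-initial): no rule targets it → [k].
/a/ meets the environment for rule 3 (in an unstressed syllable) → [ə].
/ʃ/ — not in any rule's target class → [ʃ].
/i/ (between /ʃ/ and /ʃ/): in an unstressed syllable, so rule 3 applies → [ə].
/ʃ/ (between /i/ and /a/): no rule targets it → [ʃ].
/a/ (between /ʃ/ and /r/) occurs in an unstressed syllable → [ə] by rule 3.
/r/ (between /a/ and /d/): no rule targets it → [r].
/d/ (between /r/ and /i/): rule 2 targets it, but not immediately after a vowel → unchanged [d].
/i/ (between /d/ and /f/): in an unstressed syllable, so rule 3 applies → [ə].
/f/ stays [f].
/u/ — between /f/ and /m/; rule 3 does not apply here → [u].
/m/ (word-final): no rule targets it → [m].

[kəʃəʃərdəˈfum]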